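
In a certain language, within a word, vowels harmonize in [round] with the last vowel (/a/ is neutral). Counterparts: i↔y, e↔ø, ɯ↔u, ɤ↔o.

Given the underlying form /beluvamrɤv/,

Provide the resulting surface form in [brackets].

[belɯvamrɤv]

/u/ harmonizes with /ɤ/ ([-round]) → [ɯ]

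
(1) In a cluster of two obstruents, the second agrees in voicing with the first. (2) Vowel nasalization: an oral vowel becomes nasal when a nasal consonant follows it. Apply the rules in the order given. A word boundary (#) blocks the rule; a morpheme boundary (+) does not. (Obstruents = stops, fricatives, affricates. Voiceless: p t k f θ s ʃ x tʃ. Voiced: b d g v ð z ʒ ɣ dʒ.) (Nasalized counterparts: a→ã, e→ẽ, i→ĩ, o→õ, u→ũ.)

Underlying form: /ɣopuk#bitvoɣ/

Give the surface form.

[ɣopuk#bitfoɣ]

Rule 1: /v/ after /t/ (voiceless) → [f]
After rule 1: ɣopuk#bitfoɣ
Rule 2: no segment meets the rule's conditions; no change.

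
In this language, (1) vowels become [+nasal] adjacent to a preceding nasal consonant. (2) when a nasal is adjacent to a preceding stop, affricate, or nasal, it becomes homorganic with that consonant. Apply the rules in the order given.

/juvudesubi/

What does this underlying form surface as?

Rule 1: no segment meets the rule's conditions; no change.
After rule 1: juvudesubi
Rule 2: no segment meets the rule's conditions; no change.

[juvudesubi]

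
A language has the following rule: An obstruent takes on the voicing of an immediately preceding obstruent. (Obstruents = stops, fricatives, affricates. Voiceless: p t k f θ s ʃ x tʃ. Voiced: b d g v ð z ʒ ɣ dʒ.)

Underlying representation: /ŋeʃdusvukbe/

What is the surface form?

[ŋeʃtusfukpe]

/d/ after /ʃ/ (voiceless) → [t]
/v/ after /s/ (voiceless) → [f]
/b/ after /k/ (voiceless) → [p]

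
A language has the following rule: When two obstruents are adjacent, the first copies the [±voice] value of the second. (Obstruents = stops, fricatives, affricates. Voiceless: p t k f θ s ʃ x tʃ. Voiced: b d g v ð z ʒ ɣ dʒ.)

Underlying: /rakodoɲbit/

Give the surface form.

no segment meets the rule's conditions; no change.

[rakodoɲbit]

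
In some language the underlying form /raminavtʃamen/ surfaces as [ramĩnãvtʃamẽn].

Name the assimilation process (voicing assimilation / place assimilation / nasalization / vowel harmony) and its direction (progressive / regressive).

/i/→[ĩ] /a/→[ã] /e/→[ẽ].
Each target copies a feature from the preceding segment, so the direction is progressive.

nasalization, progressive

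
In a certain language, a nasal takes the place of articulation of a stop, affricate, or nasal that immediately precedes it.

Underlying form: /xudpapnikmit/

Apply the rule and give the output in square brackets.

/n/ after /p/ (labial) → [m]
/m/ after /k/ (velar) → [ŋ]

[xudpapmikŋit]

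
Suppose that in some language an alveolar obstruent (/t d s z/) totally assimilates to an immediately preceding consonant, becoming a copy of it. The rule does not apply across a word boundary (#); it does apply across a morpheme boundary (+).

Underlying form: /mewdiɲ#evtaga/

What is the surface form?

[mewwiɲ#evvaga]

/d/ after /w/ → [w] (total assimilation)
/t/ after /v/ → [v] (total assimilation)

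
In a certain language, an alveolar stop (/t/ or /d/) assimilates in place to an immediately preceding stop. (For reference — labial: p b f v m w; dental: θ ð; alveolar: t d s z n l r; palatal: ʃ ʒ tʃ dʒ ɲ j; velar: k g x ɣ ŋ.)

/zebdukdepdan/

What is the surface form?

/d/ after /b/ (labial) → [b]
/d/ after /k/ (velar) → [g]
/d/ after /p/ (labial) → [b]

[zebbukgepban]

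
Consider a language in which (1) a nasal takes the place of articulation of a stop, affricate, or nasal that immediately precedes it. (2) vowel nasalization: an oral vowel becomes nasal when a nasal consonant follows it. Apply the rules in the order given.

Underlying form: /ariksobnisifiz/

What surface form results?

[ariksobmisifiz]

Rule 1: /n/ after /b/ (labial) → [m]
After rule 1: ariksobmisifiz
Rule 2: no segment meets the rule's conditions; no change.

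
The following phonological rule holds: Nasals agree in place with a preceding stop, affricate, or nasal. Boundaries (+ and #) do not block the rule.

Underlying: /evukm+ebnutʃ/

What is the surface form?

/m/ after /k/ (velar) → [ŋ]
/n/ after /b/ (labial) → [m]

[evukŋ+ebmutʃ]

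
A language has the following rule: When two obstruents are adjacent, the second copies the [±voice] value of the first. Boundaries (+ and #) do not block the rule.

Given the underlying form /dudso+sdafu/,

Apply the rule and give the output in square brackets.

/s/ after /d/ (voiced) → [z]
/d/ after /s/ (voiceless) → [t]

[dudzo+stafu]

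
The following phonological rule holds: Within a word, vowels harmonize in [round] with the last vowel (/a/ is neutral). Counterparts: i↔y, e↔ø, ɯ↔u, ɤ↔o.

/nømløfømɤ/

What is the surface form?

/ø/ harmonizes with /ɤ/ ([-round]) → [e]
/ø/ harmonizes with /ɤ/ ([-round]) → [e]
/ø/ harmonizes with /ɤ/ ([-round]) → [e]

[nemlefemɤ]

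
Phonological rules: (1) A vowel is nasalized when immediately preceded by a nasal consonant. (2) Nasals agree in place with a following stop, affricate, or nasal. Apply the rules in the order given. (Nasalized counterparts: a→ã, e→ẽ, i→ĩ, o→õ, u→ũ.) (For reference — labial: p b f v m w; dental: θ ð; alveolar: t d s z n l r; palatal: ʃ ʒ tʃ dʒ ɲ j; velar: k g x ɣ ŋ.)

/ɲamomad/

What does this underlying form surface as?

Rule 1: /a/ after nasal /ɲ/ → [ã]
Rule 1: /o/ after nasal /m/ → [õ]
Rule 1: /a/ after nasal /m/ → [ã]
After rule 1: ɲãmõmãd
Rule 2: no segment meets the rule's conditions; no change.

[ɲãmõmãd]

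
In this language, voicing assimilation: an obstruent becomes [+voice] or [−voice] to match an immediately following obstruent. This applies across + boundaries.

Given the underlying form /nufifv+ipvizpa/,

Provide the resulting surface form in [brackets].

/f/ before /v/ (voiced) → [v]
/p/ before /v/ (voiced) → [b]
/z/ before /p/ (voiceless) → [s]

[nufivv+ibvispa]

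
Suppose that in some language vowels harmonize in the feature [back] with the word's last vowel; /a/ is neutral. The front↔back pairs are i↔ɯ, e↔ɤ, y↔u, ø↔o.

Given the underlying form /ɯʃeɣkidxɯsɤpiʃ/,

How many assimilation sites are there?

3

/ɯ/ harmonizes with /i/ ([-back]) → [i]
/ɯ/ harmonizes with /i/ ([-back]) → [i]
/ɤ/ harmonizes with /i/ ([-back]) → [e]
3 segments change.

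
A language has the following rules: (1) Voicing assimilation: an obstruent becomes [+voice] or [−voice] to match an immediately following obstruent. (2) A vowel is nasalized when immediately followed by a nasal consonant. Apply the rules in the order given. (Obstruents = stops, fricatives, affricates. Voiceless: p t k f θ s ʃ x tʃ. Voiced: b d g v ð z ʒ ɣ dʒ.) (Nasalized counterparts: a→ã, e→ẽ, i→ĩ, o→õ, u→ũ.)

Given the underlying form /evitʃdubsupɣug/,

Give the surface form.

Rule 1: /tʃ/ before /d/ (voiced) → [dʒ]
Rule 1: /b/ before /s/ (voiceless) → [p]
Rule 1: /p/ before /ɣ/ (voiced) → [b]
After rule 1: evidʒdupsubɣug
Rule 2: no segment meets the rule's conditions; no change.

[evidʒdupsubɣug]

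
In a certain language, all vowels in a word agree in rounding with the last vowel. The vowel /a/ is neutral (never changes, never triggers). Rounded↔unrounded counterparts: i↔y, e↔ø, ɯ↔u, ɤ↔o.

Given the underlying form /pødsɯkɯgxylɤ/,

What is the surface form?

[pedsɯkɯgxilɤ]

/ø/ harmonizes with /ɤ/ ([-round]) → [e]
/y/ harmonizes with /ɤ/ ([-round]) → [i]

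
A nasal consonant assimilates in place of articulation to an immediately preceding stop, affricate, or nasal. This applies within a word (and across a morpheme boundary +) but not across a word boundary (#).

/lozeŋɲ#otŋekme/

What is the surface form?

[lozeŋŋ#otnekŋe]

/ɲ/ after /ŋ/ (velar) → [ŋ]
/ŋ/ after /t/ (alveolar) → [n]
/m/ after /k/ (velar) → [ŋ]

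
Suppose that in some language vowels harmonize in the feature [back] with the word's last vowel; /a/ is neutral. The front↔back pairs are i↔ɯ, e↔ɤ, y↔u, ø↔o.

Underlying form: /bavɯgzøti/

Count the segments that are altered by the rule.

1

/ɯ/ harmonizes with /i/ ([-back]) → [i]
1 segment changes.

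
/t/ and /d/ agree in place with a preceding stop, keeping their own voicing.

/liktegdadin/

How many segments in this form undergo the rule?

2

/t/ after /k/ (velar) → [k]
/d/ after /g/ (velar) → [g]
2 segments change.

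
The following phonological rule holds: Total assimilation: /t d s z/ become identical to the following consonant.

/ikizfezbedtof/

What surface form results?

/z/ before /f/ → [f] (total assimilation)
/z/ before /b/ → [b] (total assimilation)
/d/ before /t/ → [t] (total assimilation)

[ikiffebbettof]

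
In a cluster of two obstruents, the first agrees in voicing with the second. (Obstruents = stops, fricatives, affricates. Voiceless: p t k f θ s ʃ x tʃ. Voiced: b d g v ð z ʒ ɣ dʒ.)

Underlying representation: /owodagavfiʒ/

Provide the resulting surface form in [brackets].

[owodagaffiʒ]

/v/ before /f/ (voiceless) → [f]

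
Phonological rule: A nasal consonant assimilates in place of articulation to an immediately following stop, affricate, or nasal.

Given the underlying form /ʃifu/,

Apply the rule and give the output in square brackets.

[ʃifu]

no segment meets the rule's conditions; no change.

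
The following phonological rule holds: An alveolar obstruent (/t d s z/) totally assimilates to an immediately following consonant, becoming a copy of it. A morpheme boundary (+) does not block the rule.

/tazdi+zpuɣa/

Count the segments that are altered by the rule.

/z/ before /d/ → [d] (total assimilation)
/z/ before /p/ → [p] (total assimilation)
2 segments change.

2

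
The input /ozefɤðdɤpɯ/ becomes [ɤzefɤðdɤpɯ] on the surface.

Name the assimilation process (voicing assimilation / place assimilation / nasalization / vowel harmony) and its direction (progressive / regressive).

vowel harmony, regressive

/o/→[ɤ].
Vowels agree with the last vowel, so the harmony is regressive.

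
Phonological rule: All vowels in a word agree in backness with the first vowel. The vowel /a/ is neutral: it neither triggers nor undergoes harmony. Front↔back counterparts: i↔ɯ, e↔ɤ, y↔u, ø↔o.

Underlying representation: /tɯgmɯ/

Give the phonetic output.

no segment meets the rule's conditions; no change.

[tɯgmɯ]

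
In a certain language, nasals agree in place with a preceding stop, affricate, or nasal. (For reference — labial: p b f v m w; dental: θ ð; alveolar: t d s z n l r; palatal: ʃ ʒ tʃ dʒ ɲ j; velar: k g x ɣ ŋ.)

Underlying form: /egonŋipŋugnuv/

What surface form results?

[egonnipmugŋuv]

/ŋ/ after /n/ (alveolar) → [n]
/ŋ/ after /p/ (labial) → [m]
/n/ after /g/ (velar) → [ŋ]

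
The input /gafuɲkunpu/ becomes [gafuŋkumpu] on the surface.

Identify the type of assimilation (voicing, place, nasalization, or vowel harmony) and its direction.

/ɲ/→[ŋ] /n/→[m].
Each target copies a feature from the following segment, so the direction is regressive.

place assimilation, regressive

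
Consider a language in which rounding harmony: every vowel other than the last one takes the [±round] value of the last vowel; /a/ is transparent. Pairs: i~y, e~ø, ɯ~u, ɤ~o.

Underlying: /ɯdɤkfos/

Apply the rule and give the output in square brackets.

[udokfos]

/ɯ/ harmonizes with /o/ ([+round]) → [u]
/ɤ/ harmonizes with /o/ ([+round]) → [o]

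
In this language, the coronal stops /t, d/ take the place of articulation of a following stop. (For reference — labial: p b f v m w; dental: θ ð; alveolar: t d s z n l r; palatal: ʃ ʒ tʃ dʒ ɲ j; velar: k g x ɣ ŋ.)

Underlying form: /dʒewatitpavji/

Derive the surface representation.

[dʒewatippavji]

/t/ before /p/ (labial) → [p]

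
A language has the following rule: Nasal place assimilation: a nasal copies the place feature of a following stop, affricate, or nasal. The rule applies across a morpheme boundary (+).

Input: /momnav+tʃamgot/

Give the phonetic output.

/m/ before /n/ (alveolar) → [n]
/m/ before /g/ (velar) → [ŋ]

[monnav+tʃaŋgot]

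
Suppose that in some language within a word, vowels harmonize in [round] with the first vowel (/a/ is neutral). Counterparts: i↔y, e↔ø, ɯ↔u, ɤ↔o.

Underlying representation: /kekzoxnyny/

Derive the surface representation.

/o/ harmonizes with /e/ ([-round]) → [ɤ]
/y/ harmonizes with /e/ ([-round]) → [i]
/y/ harmonizes with /e/ ([-round]) → [i]

[kekzɤxnini]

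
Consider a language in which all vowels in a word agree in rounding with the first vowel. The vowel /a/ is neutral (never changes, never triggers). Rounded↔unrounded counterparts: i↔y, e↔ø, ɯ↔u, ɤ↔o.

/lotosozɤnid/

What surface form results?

[lotosozonyd]

/ɤ/ harmonizes with /o/ ([+round]) → [o]
/i/ harmonizes with /o/ ([+round]) → [y]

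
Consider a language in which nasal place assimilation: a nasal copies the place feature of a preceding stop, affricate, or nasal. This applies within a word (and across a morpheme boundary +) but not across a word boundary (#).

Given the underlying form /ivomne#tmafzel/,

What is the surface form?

/n/ after /m/ (labial) → [m]
/m/ after /t/ (alveolar) → [n]

[ivomme#tnafzel]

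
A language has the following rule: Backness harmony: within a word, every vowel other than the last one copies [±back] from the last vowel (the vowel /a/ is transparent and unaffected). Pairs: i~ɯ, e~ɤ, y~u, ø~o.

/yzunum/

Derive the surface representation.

/y/ harmonizes with /u/ ([+back]) → [u]

[uzunum]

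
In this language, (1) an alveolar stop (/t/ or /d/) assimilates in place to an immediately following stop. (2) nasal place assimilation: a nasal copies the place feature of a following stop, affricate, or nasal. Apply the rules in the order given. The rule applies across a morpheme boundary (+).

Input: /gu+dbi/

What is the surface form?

[gu+bbi]

Rule 1: /d/ before /b/ (labial) → [b]
After rule 1: gu+bbi
Rule 2: no segment meets the rule's conditions; no change.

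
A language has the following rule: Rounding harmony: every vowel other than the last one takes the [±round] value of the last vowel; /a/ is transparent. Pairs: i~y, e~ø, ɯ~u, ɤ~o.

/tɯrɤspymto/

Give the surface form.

[turospymto]

/ɯ/ harmonizes with /o/ ([+round]) → [u]
/ɤ/ harmonizes with /o/ ([+round]) → [o]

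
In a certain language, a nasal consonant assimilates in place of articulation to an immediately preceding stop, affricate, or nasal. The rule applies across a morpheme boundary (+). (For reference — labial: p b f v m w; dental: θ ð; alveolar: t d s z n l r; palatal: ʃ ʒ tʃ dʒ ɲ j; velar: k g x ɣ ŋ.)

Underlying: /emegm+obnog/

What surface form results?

/m/ after /g/ (velar) → [ŋ]
/n/ after /b/ (labial) → [m]

[emegŋ+obmog]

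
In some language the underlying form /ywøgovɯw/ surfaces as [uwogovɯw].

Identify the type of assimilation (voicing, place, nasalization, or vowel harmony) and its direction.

/y/→[u] /ø/→[o].
Vowels agree with the last vowel, so the harmony is regressive.

vowel harmony, regressive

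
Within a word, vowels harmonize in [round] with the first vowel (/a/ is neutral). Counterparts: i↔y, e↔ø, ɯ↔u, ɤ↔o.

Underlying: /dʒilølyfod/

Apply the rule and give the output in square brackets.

[dʒilelifɤd]

/ø/ harmonizes with /i/ ([-round]) → [e]
/y/ harmonizes with /i/ ([-round]) → [i]
/o/ harmonizes with /i/ ([-round]) → [ɤ]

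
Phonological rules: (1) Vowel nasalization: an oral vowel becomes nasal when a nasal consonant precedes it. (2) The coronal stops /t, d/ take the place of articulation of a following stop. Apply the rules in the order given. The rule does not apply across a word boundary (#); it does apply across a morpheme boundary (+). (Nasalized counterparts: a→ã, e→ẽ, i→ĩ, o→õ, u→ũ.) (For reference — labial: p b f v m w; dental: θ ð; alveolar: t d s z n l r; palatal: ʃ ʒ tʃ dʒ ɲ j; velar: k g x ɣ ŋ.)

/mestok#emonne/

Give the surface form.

[mẽstok#emõnnẽ]

Rule 1: /e/ after nasal /m/ → [ẽ]
Rule 1: /o/ after nasal /m/ → [õ]
Rule 1: /e/ after nasal /n/ → [ẽ]
After rule 1: mẽstok#emõnnẽ
Rule 2: no segment meets the rule's conditions; no change.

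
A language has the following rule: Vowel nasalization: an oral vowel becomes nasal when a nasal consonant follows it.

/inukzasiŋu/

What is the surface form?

[ĩnukzasĩŋu]

/i/ before nasal /n/ → [ĩ]
/i/ before nasal /ŋ/ → [ĩ]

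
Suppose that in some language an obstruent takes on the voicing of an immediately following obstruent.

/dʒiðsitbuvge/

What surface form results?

/ð/ before /s/ (voiceless) → [θ]
/t/ before /b/ (voiced) → [d]

[dʒiθsidbuvge]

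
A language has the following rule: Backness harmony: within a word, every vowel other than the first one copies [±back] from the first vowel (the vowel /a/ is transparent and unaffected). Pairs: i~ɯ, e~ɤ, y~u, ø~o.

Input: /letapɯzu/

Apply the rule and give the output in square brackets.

[letapizy]

/ɯ/ harmonizes with /e/ ([-back]) → [i]
/u/ harmonizes with /e/ ([-back]) → [y]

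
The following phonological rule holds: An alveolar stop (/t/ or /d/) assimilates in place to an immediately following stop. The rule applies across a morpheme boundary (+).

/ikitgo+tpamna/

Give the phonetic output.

[ikikgo+ppamna]

/t/ before /g/ (velar) → [k]
/t/ before /p/ (labial) → [p]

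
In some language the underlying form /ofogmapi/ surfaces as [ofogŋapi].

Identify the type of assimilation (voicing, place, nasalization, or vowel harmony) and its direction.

place assimilation, progressive

/m/→[ŋ].
Each target copies a feature from the preceding segment, so the direction is progressive.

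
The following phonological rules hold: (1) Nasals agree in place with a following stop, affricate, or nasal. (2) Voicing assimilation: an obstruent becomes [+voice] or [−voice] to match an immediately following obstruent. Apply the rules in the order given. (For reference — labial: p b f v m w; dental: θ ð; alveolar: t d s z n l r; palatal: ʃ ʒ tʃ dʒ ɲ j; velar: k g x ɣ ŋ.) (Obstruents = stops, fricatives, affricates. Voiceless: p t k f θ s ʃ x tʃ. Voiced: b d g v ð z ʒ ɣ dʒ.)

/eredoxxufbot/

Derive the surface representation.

[eredoxxuvbot]

Rule 1: no segment meets the rule's conditions; no change.
After rule 1: eredoxxufbot
Rule 2: /f/ before /b/ (voiced) → [v]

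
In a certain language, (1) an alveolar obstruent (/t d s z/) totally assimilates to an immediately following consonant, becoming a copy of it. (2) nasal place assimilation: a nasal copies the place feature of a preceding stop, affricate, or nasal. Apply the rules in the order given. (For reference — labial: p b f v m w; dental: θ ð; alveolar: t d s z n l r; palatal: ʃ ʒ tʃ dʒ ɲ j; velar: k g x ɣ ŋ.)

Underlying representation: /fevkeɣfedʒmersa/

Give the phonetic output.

Rule 1: no segment meets the rule's conditions; no change.
After rule 1: fevkeɣfedʒmersa
Rule 2: /m/ after /dʒ/ (palatal) → [ɲ]

[fevkeɣfedʒɲersa]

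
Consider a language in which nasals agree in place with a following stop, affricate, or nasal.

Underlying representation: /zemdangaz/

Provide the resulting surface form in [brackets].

[zendaŋgaz]

/m/ before /d/ (alveolar) → [n]
/n/ before /g/ (velar) → [ŋ]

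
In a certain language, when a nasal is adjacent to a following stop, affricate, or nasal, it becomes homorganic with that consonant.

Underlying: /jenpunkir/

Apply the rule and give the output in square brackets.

[jempuŋkir]

/n/ before /p/ (labial) → [m]
/n/ before /k/ (velar) → [ŋ]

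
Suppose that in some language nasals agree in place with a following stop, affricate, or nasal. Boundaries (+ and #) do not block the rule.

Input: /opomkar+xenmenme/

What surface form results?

[opoŋkar+xemmemme]

/m/ before /k/ (velar) → [ŋ]
/n/ before /m/ (labial) → [m]
/n/ before /m/ (labial) → [m]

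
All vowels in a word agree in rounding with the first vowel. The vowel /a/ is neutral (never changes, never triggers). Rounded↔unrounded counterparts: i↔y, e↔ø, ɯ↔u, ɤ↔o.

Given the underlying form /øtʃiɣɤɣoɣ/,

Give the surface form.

[øtʃyɣoɣoɣ]

/i/ harmonizes with /ø/ ([+round]) → [y]
/ɤ/ harmonizes with /ø/ ([+round]) → [o]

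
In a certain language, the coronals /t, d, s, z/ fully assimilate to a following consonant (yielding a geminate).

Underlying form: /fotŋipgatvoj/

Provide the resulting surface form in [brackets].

[foŋŋipgavvoj]

/t/ before /ŋ/ → [ŋ] (total assimilation)
/t/ before /v/ → [v] (total assimilation)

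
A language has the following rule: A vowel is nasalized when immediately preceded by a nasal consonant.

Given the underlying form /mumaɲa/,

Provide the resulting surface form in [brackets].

[mũmãɲã]

/u/ after nasal /m/ → [ũ]
/a/ after nasal /m/ → [ã]
/a/ after nasal /ɲ/ → [ã]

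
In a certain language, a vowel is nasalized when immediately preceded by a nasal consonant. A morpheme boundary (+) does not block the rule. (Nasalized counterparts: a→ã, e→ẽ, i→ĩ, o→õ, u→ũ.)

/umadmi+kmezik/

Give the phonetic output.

/a/ after nasal /m/ → [ã]
/i/ after nasal /m/ → [ĩ]
/e/ after nasal /m/ → [ẽ]

[umãdmĩ+kmẽzik]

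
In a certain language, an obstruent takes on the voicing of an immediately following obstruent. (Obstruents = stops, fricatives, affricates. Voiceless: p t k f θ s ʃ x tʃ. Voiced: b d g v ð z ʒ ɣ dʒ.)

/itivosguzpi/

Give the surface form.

/s/ before /g/ (voiced) → [z]
/z/ before /p/ (voiceless) → [s]

[itivozguspi]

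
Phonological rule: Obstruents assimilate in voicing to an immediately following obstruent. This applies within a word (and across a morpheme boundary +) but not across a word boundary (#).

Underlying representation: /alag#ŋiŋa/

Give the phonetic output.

[alag#ŋiŋa]

no segment meets the rule's conditions; no change.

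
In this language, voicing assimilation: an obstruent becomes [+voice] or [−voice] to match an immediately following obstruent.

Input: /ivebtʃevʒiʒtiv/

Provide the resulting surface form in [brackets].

[iveptʃevʒiʃtiv]

/b/ before /tʃ/ (voiceless) → [p]
/ʒ/ before /t/ (voiceless) → [ʃ]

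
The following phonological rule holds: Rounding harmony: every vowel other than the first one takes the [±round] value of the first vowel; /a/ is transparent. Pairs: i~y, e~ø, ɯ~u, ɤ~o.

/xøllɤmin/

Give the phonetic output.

/ɤ/ harmonizes with /ø/ ([+round]) → [o]
/i/ harmonizes with /ø/ ([+round]) → [y]

[xøllomyn]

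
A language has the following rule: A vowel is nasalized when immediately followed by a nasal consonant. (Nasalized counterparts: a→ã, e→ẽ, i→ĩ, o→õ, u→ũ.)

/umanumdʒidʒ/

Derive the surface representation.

[ũmãnũmdʒidʒ]

/u/ before nasal /m/ → [ũ]
/a/ before nasal /n/ → [ã]
/u/ before nasal /m/ → [ũ]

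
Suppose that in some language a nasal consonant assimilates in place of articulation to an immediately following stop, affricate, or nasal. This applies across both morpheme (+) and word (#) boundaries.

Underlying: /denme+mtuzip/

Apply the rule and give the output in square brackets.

[demme+ntuzip]

/n/ before /m/ (labial) → [m]
/m/ before /t/ (alveolar) → [n]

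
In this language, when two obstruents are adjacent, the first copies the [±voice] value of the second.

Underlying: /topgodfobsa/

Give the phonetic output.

/p/ before /g/ (voiced) → [b]
/d/ before /f/ (voiceless) → [t]
/b/ before /s/ (voiceless) → [p]

[tobgotfopsa]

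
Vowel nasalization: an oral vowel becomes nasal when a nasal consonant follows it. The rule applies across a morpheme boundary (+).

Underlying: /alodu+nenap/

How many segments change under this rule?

2

/u/ before nasal /n/ → [ũ]
/e/ before nasal /n/ → [ẽ]
2 segments change.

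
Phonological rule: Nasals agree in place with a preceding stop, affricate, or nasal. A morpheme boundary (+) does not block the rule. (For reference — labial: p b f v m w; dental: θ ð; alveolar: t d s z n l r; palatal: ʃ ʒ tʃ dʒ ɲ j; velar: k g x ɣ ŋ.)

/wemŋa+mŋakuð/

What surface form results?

[wemma+mmakuð]

/ŋ/ after /m/ (labial) → [m]
/ŋ/ after /m/ (labial) → [m]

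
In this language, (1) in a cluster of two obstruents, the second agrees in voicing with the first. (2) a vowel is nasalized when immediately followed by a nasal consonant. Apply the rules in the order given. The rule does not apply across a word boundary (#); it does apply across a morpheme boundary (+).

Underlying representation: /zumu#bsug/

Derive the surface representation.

Rule 1: /s/ after /b/ (voiced) → [z]
After rule 1: zumu#bzug
Rule 2: /u/ before nasal /m/ → [ũ]

[zũmu#bzug]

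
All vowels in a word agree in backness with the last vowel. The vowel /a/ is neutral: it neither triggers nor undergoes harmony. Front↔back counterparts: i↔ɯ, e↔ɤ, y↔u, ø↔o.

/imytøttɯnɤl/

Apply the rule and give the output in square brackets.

/i/ harmonizes with /ɤ/ ([+back]) → [ɯ]
/y/ harmonizes with /ɤ/ ([+back]) → [u]
/ø/ harmonizes with /ɤ/ ([+back]) → [o]

[ɯmutottɯnɤl]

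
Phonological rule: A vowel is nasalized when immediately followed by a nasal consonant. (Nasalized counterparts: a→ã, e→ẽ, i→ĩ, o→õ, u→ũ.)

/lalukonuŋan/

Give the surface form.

[lalukõnũŋãn]

/o/ before nasal /n/ → [õ]
/u/ before nasal /ŋ/ → [ũ]
/a/ before nasal /n/ → [ã]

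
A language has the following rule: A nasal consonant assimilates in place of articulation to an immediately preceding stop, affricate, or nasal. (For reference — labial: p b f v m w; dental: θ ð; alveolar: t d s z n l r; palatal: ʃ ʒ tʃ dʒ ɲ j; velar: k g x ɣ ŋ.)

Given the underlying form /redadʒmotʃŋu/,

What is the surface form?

/m/ after /dʒ/ (palatal) → [ɲ]
/ŋ/ after /tʃ/ (palatal) → [ɲ]

[redadʒɲotʃɲu]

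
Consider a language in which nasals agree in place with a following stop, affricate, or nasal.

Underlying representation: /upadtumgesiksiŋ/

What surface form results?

[upadtuŋgesiksiŋ]

/m/ before /g/ (velar) → [ŋ]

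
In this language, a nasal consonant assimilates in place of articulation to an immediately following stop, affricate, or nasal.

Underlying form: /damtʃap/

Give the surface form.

/m/ before /tʃ/ (palatal) → [ɲ]

[daɲtʃap]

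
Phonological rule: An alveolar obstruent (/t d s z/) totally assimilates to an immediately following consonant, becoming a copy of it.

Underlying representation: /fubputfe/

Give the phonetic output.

[fubpuffe]

/t/ before /f/ → [f] (total assimilation)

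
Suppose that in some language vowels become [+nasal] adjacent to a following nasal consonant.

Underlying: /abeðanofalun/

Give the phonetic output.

/a/ before nasal /n/ → [ã]
/u/ before nasal /n/ → [ũ]

[abeðãnofalũn]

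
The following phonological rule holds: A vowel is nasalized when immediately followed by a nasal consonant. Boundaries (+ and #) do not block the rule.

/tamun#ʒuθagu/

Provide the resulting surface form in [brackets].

[tãmũn#ʒuθagu]

/a/ before nasal /m/ → [ã]
/u/ before nasal /n/ → [ũ]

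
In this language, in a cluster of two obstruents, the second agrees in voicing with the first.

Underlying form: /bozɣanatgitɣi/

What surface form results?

[bozɣanatkitxi]

/g/ after /t/ (voiceless) → [k]
/ɣ/ after /t/ (voiceless) → [x]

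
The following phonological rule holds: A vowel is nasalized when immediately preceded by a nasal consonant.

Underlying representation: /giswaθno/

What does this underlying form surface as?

/o/ after nasal /n/ → [õ]

[giswaθnõ]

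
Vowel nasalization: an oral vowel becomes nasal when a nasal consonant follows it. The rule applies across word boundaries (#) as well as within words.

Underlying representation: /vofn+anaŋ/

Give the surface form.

/a/ before nasal /n/ → [ã]
/a/ before nasal /ŋ/ → [ã]

[vofn+ãnãŋ]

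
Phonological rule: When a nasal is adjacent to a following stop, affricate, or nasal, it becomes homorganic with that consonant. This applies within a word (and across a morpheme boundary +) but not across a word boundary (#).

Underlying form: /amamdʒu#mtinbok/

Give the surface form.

/m/ before /dʒ/ (palatal) → [ɲ]
/m/ before /t/ (alveolar) → [n]
/n/ before /b/ (labial) → [m]

[amaɲdʒu#ntimbok]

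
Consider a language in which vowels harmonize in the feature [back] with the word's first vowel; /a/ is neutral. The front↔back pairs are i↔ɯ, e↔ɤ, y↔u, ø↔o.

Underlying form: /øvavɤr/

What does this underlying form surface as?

/ɤ/ harmonizes with /ø/ ([-back]) → [e]

[øvaver]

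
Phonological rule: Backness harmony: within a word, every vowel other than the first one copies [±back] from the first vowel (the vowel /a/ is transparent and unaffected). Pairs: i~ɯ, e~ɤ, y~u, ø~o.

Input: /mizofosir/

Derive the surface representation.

[mizøføsir]

/o/ harmonizes with /i/ ([-back]) → [ø]
/o/ harmonizes with /i/ ([-back]) → [ø]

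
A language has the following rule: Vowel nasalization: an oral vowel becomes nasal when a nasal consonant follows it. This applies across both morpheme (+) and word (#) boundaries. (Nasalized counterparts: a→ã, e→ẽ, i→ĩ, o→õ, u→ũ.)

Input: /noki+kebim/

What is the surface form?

[noki+kebĩm]

/i/ before nasal /m/ → [ĩ]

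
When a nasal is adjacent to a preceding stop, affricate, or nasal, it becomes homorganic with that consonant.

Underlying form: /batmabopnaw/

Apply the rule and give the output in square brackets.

/m/ after /t/ (alveolar) → [n]
/n/ after /p/ (labial) → [m]

[batnabopmaw]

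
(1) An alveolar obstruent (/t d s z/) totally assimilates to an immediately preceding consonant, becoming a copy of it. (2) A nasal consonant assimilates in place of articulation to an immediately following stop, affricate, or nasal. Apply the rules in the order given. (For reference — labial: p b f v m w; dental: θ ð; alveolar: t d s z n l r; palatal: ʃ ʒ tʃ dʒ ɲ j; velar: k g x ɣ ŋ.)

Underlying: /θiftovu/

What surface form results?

Rule 1: /t/ after /f/ → [f] (total assimilation)
After rule 1: θiffovu
Rule 2: no segment meets the rule's conditions; no change.

[θiffovu]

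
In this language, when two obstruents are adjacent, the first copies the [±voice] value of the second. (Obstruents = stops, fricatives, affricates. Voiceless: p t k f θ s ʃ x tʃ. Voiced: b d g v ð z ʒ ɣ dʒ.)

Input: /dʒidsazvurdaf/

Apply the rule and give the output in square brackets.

/d/ before /s/ (voiceless) → [t]

[dʒitsazvurdaf]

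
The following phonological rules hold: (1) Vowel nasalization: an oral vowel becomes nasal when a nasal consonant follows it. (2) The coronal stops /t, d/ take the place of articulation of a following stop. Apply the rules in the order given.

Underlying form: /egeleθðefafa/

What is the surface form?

[egeleθðefafa]

Rule 1: no segment meets the rule's conditions; no change.
After rule 1: egeleθðefafa
Rule 2: no segment meets the rule's conditions; no change.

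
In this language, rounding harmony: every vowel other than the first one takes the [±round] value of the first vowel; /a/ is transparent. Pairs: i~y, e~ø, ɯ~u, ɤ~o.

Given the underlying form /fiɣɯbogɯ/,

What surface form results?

[fiɣɯbɤgɯ]

/o/ harmonizes with /i/ ([-round]) → [ɤ]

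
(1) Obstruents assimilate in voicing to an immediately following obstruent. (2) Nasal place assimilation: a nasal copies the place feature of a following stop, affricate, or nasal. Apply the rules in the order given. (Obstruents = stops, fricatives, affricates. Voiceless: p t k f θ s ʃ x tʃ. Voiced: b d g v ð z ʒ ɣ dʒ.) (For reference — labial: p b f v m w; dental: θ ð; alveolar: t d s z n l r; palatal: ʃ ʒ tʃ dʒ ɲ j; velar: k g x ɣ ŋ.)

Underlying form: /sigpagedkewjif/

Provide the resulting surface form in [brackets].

[sikpagetkewjif]

Rule 1: /g/ before /p/ (voiceless) → [k]
Rule 1: /d/ before /k/ (voiceless) → [t]
After rule 1: sikpagetkewjif
Rule 2: no segment meets the rule's conditions; no change.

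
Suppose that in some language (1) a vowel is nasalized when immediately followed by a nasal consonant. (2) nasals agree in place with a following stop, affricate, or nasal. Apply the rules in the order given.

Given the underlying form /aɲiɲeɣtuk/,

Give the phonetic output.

[ãɲĩɲeɣtuk]

Rule 1: /a/ before nasal /ɲ/ → [ã]
Rule 1: /i/ before nasal /ɲ/ → [ĩ]
After rule 1: ãɲĩɲeɣtuk
Rule 2: no segment meets the rule's conditions; no change.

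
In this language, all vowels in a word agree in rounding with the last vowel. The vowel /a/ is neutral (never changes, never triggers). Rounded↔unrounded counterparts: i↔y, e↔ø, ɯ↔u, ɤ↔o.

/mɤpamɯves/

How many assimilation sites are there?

No segment meets the rule's conditions.

0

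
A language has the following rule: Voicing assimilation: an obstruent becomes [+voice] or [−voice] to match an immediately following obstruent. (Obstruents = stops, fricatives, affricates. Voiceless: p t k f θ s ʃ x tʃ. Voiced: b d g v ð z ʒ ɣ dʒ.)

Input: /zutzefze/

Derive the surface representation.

[zudzevze]

/t/ before /z/ (voiced) → [d]
/f/ before /z/ (voiced) → [v]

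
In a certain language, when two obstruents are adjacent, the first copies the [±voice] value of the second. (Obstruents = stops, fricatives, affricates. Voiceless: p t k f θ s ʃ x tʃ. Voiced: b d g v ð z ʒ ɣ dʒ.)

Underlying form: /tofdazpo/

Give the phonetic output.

[tovdaspo]

/f/ before /d/ (voiced) → [v]
/z/ before /p/ (voiceless) → [s]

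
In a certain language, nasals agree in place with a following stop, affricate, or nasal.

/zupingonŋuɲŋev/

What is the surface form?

[zupiŋgoŋŋuŋŋev]

/n/ before /g/ (velar) → [ŋ]
/n/ before /ŋ/ (velar) → [ŋ]
/ɲ/ before /ŋ/ (velar) → [ŋ]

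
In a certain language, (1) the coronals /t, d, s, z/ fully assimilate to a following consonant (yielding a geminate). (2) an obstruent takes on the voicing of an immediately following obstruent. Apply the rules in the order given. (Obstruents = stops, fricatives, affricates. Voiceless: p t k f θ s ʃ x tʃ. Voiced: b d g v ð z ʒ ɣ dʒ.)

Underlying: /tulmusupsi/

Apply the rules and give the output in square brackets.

[tulmusupsi]

Rule 1: no segment meets the rule's conditions; no change.
After rule 1: tulmusupsi
Rule 2: no segment meets the rule's conditions; no change.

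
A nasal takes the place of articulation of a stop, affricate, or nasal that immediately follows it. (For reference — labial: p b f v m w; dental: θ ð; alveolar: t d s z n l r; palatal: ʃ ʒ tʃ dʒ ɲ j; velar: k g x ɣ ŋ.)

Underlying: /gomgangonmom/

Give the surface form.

[goŋgaŋgommom]

/m/ before /g/ (velar) → [ŋ]
/n/ before /g/ (velar) → [ŋ]
/n/ before /m/ (labial) → [m]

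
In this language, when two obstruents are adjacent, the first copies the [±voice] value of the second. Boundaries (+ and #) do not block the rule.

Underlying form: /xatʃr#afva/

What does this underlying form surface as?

/f/ before /v/ (voiced) → [v]

[xatʃr#avva]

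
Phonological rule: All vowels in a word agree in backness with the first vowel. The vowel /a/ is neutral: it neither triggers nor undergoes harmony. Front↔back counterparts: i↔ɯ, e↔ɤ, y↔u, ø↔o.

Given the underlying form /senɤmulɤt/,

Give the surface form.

[senemylet]

/ɤ/ harmonizes with /e/ ([-back]) → [e]
/u/ harmonizes with /e/ ([-back]) → [y]
/ɤ/ harmonizes with /e/ ([-back]) → [e]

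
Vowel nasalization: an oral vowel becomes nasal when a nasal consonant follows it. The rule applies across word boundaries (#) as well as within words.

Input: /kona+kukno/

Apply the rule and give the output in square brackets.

[kõna+kukno]

/o/ before nasal /n/ → [õ]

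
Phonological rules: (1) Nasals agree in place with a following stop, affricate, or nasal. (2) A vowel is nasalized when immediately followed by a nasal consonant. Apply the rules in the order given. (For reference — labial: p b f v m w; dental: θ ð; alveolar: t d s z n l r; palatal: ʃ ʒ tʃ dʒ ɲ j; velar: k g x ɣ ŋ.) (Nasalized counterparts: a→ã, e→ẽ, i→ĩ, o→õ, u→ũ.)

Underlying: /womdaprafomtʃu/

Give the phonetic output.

Rule 1: /m/ before /d/ (alveolar) → [n]
Rule 1: /m/ before /tʃ/ (palatal) → [ɲ]
After rule 1: wondaprafoɲtʃu
Rule 2: /o/ before nasal /n/ → [õ]
Rule 2: /o/ before nasal /ɲ/ → [õ]

[wõndaprafõɲtʃu]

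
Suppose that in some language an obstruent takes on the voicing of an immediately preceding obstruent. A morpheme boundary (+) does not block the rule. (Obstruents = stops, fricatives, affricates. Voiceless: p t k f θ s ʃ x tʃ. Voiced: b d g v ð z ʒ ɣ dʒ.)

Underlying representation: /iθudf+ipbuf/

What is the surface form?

[iθudv+ippuf]

/f/ after /d/ (voiced) → [v]
/b/ after /p/ (voiceless) → [p]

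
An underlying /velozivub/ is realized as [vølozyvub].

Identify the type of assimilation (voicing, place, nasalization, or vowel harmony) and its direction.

/e/→[ø] /i/→[y].
Vowels agree with the last vowel, so the harmony is regressive.

vowel harmony, regressive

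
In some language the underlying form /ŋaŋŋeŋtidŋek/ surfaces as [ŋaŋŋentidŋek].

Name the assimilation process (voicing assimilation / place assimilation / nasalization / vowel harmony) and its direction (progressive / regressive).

/ŋ/→[n].
Each target copies a feature from the following segment, so the direction is regressive.

place assimilation, regressive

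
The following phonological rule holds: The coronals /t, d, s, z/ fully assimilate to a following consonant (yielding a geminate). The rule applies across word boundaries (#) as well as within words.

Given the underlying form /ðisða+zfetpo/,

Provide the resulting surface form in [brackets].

/s/ before /ð/ → [ð] (total assimilation)
/z/ before /f/ → [f] (total assimilation)
/t/ before /p/ → [p] (total assimilation)

[ðiðða+ffeppo]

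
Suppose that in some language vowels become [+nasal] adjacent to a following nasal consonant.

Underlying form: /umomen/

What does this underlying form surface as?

/u/ before nasal /m/ → [ũ]
/o/ before nasal /m/ → [õ]
/e/ before nasal /n/ → [ẽ]

[ũmõmẽn]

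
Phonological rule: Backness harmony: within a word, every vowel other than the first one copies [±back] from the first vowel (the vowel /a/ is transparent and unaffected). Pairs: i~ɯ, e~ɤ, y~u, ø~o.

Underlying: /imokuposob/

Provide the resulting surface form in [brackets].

[imøkypøsøb]

/o/ harmonizes with /i/ ([-back]) → [ø]
/u/ harmonizes with /i/ ([-back]) → [y]
/o/ harmonizes with /i/ ([-back]) → [ø]
/o/ harmonizes with /i/ ([-back]) → [ø]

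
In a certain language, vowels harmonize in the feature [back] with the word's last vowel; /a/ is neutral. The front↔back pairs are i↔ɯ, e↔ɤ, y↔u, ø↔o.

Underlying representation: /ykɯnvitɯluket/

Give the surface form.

[ykinvitilyket]

/ɯ/ harmonizes with /e/ ([-back]) → [i]
/ɯ/ harmonizes with /e/ ([-back]) → [i]
/u/ harmonizes with /e/ ([-back]) → [y]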